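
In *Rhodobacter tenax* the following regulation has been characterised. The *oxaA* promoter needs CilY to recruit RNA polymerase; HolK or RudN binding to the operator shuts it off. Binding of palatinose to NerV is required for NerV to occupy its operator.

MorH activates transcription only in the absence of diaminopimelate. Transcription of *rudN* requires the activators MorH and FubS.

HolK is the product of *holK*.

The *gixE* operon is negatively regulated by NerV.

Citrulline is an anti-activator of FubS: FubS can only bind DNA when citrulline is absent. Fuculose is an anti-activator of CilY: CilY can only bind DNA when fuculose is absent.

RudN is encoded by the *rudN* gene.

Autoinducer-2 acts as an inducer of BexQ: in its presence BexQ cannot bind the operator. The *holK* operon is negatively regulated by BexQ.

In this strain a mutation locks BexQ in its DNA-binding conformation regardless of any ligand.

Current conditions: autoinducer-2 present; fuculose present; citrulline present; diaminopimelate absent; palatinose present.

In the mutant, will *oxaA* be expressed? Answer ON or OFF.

Fuculose is present, so CilY is inactive.
BexQ is constitutively active in this strain.
With repressor BexQ bound, *holK* is not transcribed.
So HolK is not produced.
Diaminopimelate is absent, so MorH is active.
Citrulline is present, so FubS is inactive.
Required activator FubS is absent, so *rudN* is not transcribed.
So RudN is not produced.
Required activator CilY is absent, so *oxaA* is not transcribed.

OFF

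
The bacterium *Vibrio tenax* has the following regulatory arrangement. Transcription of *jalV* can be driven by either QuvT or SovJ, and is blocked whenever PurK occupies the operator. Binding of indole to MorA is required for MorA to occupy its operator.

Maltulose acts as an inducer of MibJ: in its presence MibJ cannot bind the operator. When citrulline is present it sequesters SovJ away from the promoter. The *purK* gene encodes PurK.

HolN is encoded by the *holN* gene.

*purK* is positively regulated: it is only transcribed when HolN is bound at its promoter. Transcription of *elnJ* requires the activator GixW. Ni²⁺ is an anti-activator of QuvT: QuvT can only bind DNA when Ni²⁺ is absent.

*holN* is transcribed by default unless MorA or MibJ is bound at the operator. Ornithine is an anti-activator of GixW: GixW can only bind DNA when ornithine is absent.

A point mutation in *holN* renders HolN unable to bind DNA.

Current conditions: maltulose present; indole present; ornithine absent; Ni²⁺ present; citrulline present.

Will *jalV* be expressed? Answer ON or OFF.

OFF

Ni²⁺ is present, so QuvT is inactive.
HolN is non-functional in this strain, so it has no effect.
Required activator HolN is absent, so *purK* is not transcribed.
So PurK is not produced.
Citrulline is present, so SovJ is inactive.
No activator is available at the *jalV* promoter, so *jalV* is not transcribed.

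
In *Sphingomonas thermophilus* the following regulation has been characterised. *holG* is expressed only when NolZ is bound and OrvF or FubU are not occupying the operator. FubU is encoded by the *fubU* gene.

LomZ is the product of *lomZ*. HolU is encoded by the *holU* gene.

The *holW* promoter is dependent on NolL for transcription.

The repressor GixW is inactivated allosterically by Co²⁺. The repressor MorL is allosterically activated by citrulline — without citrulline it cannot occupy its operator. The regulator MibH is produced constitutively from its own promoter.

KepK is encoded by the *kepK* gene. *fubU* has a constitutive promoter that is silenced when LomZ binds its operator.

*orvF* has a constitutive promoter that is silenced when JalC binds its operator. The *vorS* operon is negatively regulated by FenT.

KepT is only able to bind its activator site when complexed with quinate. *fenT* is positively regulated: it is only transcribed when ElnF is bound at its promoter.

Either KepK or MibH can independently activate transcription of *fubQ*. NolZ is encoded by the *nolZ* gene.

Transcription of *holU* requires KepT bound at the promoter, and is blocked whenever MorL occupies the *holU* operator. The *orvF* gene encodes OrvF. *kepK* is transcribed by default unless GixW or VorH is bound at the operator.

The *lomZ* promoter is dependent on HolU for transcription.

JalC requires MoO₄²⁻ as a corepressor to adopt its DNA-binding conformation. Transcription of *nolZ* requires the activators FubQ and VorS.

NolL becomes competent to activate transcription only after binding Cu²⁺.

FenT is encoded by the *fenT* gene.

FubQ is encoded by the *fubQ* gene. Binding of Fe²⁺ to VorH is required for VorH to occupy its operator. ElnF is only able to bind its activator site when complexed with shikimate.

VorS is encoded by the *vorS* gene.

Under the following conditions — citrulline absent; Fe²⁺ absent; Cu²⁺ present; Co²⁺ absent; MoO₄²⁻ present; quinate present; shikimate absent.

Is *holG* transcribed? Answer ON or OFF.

MoO₄²⁻ is present, so JalC is active.
With repressor JalC bound, *orvF* is not transcribed.
So OrvF is not produced.
Quinate is present, so KepT is active.
Citrulline is absent, so MorL is inactive.
No repressor is bound and KepT is active, so *holU* is transcribed.
So HolU is produced and active.
No repressor is bound and HolU is active, so *lomZ* is transcribed.
So LomZ is produced and active.
With repressor LomZ bound, *fubU* is not transcribed.
So FubU is not produced.
Co²⁺ is absent, so GixW is active.
Fe²⁺ is absent, so VorH is inactive.
With repressor GixW bound, *kepK* is not transcribed.
So KepK is not produced.
MibH is produced constitutively and is active.
Activator MibH is present, so *fubQ* is transcribed.
So FubQ is produced and active.
Shikimate is absent, so ElnF is inactive.
Required activator ElnF is absent, so *fenT* is not transcribed.
So FenT is not produced.
With no repressor bound, *vorS* is transcribed.
So VorS is produced and active.
No repressor is bound and FubQ and VorS are active, so *nolZ* is transcribed.
So NolZ is produced and active.
No repressor is bound and NolZ is active, so *holG* is transcribed.

ON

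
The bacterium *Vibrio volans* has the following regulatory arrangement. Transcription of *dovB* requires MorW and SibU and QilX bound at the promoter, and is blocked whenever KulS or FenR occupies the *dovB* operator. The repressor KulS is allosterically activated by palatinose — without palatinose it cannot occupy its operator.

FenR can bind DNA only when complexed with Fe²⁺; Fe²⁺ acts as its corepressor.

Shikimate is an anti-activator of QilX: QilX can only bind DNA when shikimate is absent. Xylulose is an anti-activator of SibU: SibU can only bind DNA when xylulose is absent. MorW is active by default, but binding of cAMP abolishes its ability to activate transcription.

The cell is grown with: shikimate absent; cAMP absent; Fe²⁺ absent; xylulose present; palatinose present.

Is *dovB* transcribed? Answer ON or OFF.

cAMP is absent, so MorW is active.
Palatinose is present, so KulS is active.
Xylulose is present, so SibU is inactive.
Shikimate is absent, so QilX is active.
Fe²⁺ is absent, so FenR is inactive.
With repressor KulS bound, *dovB* is not transcribed.

OFF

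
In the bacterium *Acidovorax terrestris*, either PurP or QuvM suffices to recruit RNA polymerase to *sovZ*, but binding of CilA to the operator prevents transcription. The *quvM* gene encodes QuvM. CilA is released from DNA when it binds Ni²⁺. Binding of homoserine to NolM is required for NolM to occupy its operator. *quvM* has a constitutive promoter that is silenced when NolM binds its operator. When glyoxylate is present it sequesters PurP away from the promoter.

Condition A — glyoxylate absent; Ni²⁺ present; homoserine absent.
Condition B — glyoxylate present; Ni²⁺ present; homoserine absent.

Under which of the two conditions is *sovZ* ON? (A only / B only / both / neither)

Condition A:
Glyoxylate is absent, so PurP is active.
Ni²⁺ is present, so CilA is inactive.
Homoserine is absent, so NolM is inactive.
With no repressor bound, *quvM* is transcribed.
So QuvM is produced and active.
Activator PurP is present, so *sovZ* is transcribed.
→ *sovZ* is ON in A.
Condition B:
Glyoxylate is present, so PurP is inactive.
Ni²⁺ is present, so CilA is inactive.
Homoserine is absent, so NolM is inactive.
With no repressor bound, *quvM* is transcribed.
So QuvM is produced and active.
Activator QuvM is present, so *sovZ* is transcribed.
→ *sovZ* is ON in B.

both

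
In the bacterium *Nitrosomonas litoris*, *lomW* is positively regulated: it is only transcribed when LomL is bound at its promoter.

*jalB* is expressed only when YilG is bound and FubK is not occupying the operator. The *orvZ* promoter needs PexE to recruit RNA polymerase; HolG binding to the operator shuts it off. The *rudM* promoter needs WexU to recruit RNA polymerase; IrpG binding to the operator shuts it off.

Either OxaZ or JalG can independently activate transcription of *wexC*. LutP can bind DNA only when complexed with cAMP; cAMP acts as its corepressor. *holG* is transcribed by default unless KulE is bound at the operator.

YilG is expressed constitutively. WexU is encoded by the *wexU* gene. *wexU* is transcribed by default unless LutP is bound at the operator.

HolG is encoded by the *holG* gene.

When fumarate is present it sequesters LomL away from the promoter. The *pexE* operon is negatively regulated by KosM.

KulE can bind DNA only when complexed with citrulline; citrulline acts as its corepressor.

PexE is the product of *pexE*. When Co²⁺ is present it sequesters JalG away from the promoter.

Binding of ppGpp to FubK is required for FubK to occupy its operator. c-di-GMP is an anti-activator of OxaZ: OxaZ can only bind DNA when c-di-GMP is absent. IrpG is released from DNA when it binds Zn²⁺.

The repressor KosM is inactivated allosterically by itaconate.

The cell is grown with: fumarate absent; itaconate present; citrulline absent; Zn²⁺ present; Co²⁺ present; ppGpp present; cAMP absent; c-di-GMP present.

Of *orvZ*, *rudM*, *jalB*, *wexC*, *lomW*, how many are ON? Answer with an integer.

Itaconate is present, so KosM is inactive.
With no repressor bound, *pexE* is transcribed.
So PexE is produced and active.
Citrulline is absent, so KulE is inactive.
With no repressor bound, *holG* is transcribed.
So HolG is produced and active.
With repressor HolG bound, *orvZ* is not transcribed.
→ *orvZ* is OFF.
Zn²⁺ is present, so IrpG is inactive.
cAMP is absent, so LutP is inactive.
With no repressor bound, *wexU* is transcribed.
So WexU is produced and active.
No repressor is bound and WexU is active, so *rudM* is transcribed.
→ *rudM* is ON.
YilG is produced constitutively and is active.
ppGpp is present, so FubK is active.
With repressor FubK bound, *jalB* is not transcribed.
→ *jalB* is OFF.
c-di-GMP is present, so OxaZ is inactive.
Co²⁺ is present, so JalG is inactive.
No activator is available at the *wexC* promoter, so *wexC* is not transcribed.
→ *wexC* is OFF.
Fumarate is absent, so LomL is active.
No repressor is bound and LomL is active, so *lomW* is transcribed.
→ *lomW* is ON.
2 of the 5 genes are transcribed.

2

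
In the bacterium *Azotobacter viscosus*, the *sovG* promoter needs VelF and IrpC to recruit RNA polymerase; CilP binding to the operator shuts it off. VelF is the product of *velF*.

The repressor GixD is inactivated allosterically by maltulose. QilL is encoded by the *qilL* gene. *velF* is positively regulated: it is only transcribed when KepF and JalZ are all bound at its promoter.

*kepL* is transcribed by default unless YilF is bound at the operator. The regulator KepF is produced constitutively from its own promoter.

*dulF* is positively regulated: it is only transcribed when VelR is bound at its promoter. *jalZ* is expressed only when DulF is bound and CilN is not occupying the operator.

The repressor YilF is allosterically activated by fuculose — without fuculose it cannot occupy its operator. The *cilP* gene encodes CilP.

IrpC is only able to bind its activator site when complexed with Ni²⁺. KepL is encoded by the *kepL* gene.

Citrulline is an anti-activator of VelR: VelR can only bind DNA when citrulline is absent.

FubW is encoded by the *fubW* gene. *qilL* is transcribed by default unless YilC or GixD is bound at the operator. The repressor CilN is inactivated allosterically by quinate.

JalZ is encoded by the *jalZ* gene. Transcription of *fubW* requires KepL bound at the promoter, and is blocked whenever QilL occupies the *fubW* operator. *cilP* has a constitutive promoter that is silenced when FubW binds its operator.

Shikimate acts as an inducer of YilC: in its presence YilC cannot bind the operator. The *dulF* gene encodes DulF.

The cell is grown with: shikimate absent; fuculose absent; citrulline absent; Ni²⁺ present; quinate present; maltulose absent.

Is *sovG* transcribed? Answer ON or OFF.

Shikimate is absent, so YilC is active.
Maltulose is absent, so GixD is active.
With repressor YilC bound, *qilL* is not transcribed.
So QilL is not produced.
Fuculose is absent, so YilF is inactive.
With no repressor bound, *kepL* is transcribed.
So KepL is produced and active.
No repressor is bound and KepL is active, so *fubW* is transcribed.
So FubW is produced and active.
With repressor FubW bound, *cilP* is not transcribed.
So CilP is not produced.
KepF is produced constitutively and is active.
Quinate is present, so CilN is inactive.
Citrulline is absent, so VelR is active.
No repressor is bound and VelR is active, so *dulF* is transcribed.
So DulF is produced and active.
No repressor is bound and DulF is active, so *jalZ* is transcribed.
So JalZ is produced and active.
No repressor is bound and KepF and JalZ are active, so *velF* is transcribed.
So VelF is produced and active.
Ni²⁺ is present, so IrpC is active.
No repressor is bound and VelF and IrpC are active, so *sovG* is transcribed.

ON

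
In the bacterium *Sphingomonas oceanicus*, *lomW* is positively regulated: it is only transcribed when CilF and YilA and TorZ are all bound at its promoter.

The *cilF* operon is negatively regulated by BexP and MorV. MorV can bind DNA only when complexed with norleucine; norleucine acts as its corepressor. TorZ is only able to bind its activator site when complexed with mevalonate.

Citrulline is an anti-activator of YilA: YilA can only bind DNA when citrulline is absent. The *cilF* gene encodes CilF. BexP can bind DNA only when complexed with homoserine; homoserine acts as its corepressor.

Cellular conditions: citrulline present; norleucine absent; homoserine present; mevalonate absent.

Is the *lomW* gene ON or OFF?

Homoserine is present, so BexP is active.
Norleucine is absent, so MorV is inactive.
With repressor BexP bound, *cilF* is not transcribed.
So CilF is not produced.
Citrulline is present, so YilA is inactive.
Mevalonate is absent, so TorZ is inactive.
Required activator CilF is absent, so *lomW* is not transcribed.

OFF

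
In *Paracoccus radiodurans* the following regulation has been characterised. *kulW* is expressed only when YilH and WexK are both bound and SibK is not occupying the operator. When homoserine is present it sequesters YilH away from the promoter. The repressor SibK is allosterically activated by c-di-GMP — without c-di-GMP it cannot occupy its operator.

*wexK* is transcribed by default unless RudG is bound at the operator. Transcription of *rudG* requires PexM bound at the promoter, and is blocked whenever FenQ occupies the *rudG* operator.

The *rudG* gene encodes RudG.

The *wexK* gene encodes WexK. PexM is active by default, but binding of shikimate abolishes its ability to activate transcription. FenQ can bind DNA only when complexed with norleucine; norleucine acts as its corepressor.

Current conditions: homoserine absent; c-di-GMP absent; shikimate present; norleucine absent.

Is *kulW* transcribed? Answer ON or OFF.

c-di-GMP is absent, so SibK is inactive.
Homoserine is absent, so YilH is active.
Norleucine is absent, so FenQ is inactive.
Shikimate is present, so PexM is inactive.
Required activator PexM is absent, so *rudG* is not transcribed.
So RudG is not produced.
With no repressor bound, *wexK* is transcribed.
So WexK is produced and active.
No repressor is bound and YilH and WexK are active, so *kulW* is transcribed.

ON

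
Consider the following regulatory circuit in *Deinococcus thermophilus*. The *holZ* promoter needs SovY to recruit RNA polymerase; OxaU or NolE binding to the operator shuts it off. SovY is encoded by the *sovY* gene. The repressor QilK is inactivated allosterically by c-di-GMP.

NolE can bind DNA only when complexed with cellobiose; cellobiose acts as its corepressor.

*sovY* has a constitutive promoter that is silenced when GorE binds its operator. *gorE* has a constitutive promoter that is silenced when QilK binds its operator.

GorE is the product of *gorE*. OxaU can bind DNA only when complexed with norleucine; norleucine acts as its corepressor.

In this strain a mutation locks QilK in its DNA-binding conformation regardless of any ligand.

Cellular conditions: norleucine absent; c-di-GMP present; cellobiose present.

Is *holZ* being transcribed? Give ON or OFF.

OFF

QilK is constitutively active in this strain.
With repressor QilK bound, *gorE* is not transcribed.
So GorE is not produced.
With no repressor bound, *sovY* is transcribed.
So SovY is produced and active.
Norleucine is absent, so OxaU is inactive.
Cellobiose is present, so NolE is active.
With repressor NolE bound, *holZ* is not transcribed.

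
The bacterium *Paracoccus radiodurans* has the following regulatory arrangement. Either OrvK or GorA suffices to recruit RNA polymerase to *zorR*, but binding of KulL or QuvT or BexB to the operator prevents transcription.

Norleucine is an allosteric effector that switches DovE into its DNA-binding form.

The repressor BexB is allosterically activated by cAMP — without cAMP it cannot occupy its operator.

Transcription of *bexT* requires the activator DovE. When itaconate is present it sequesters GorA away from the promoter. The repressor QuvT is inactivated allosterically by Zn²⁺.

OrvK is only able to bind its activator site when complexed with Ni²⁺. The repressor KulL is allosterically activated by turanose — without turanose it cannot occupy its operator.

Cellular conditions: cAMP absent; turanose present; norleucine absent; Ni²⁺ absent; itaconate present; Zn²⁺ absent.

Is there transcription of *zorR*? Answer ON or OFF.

OFF

Turanose is present, so KulL is active.
Zn²⁺ is absent, so QuvT is active.
Ni²⁺ is absent, so OrvK is inactive.
cAMP is absent, so BexB is inactive.
Itaconate is present, so GorA is inactive.
With repressor KulL bound, *zorR* is not transcribed.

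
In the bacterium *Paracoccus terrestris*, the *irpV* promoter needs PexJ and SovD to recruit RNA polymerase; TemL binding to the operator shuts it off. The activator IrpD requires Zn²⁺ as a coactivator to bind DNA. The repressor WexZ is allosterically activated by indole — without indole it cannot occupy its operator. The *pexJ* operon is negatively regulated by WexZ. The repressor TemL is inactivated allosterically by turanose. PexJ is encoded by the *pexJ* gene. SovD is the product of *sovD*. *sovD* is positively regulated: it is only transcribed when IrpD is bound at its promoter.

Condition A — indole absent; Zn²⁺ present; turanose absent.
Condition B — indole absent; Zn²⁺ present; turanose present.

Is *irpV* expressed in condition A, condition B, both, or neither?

B only

Condition A:
Indole is absent, so WexZ is inactive.
With no repressor bound, *pexJ* is transcribed.
So PexJ is produced and active.
Zn²⁺ is present, so IrpD is active.
No repressor is bound and IrpD is active, so *sovD* is transcribed.
So SovD is produced and active.
Turanose is absent, so TemL is active.
With repressor TemL bound, *irpV* is not transcribed.
→ *irpV* is OFF in A.
Condition B:
Indole is absent, so WexZ is inactive.
With no repressor bound, *pexJ* is transcribed.
So PexJ is produced and active.
Zn²⁺ is present, so IrpD is active.
No repressor is bound and IrpD is active, so *sovD* is transcribed.
So SovD is produced and active.
Turanose is present, so TemL is inactive.
No repressor is bound and PexJ and SovD are active, so *irpV* is transcribed.
→ *irpV* is ON in B.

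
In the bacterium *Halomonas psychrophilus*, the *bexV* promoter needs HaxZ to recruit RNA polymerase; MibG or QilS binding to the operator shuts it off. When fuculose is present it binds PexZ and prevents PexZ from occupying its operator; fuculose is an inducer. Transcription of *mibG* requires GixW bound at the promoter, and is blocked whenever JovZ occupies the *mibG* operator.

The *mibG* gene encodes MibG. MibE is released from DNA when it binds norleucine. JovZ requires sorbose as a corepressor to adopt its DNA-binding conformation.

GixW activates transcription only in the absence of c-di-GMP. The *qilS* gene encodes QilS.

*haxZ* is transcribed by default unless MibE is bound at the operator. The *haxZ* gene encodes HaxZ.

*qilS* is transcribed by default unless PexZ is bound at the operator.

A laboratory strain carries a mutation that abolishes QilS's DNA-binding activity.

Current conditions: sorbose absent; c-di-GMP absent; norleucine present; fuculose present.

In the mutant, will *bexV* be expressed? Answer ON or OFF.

Sorbose is absent, so JovZ is inactive.
c-di-GMP is absent, so GixW is active.
No repressor is bound and GixW is active, so *mibG* is transcribed.
So MibG is produced and active.
Norleucine is present, so MibE is inactive.
With no repressor bound, *haxZ* is transcribed.
So HaxZ is produced and active.
QilS is non-functional in this strain, so it has no effect.
With repressor MibG bound, *bexV* is not transcribed.

OFF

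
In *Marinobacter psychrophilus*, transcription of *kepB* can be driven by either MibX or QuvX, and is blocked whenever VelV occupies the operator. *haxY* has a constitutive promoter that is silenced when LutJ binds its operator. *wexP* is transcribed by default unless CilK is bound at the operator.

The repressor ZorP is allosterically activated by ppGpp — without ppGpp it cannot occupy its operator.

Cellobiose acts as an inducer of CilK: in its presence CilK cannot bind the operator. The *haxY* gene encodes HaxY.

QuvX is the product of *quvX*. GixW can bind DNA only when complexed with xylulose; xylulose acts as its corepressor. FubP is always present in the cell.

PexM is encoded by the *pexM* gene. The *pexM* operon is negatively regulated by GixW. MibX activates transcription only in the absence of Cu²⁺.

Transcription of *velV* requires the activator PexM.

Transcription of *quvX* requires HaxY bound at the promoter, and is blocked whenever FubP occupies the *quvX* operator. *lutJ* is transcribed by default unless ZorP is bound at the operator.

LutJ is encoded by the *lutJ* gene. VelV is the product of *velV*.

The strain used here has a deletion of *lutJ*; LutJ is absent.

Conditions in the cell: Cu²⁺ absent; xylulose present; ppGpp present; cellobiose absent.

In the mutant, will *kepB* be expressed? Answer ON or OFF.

ON

Xylulose is present, so GixW is active.
With repressor GixW bound, *pexM* is not transcribed.
So PexM is not produced.
Required activator PexM is absent, so *velV* is not transcribed.
So VelV is not produced.
Cu²⁺ is absent, so MibX is active.
LutJ is non-functional in this strain, so it has no effect.
With no repressor bound, *haxY* is transcribed.
So HaxY is produced and active.
FubP is produced constitutively and is active.
With repressor FubP bound, *quvX* is not transcribed.
So QuvX is not produced.
Activator MibX is present, so *kepB* is transcribed.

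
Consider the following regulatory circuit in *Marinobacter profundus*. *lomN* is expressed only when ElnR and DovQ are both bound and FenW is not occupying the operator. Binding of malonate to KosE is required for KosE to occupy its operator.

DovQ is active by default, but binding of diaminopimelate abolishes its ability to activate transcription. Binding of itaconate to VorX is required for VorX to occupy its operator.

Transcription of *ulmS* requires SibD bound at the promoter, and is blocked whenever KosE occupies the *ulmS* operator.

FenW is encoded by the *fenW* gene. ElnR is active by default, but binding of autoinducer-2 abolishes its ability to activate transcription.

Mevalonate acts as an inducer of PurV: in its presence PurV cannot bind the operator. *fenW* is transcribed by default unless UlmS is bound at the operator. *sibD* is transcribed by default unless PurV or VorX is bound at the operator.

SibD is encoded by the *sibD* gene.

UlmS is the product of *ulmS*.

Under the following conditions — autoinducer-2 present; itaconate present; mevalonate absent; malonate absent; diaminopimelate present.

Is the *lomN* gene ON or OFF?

OFF

Autoinducer-2 is present, so ElnR is inactive.
Mevalonate is absent, so PurV is active.
Itaconate is present, so VorX is active.
With repressor PurV bound, *sibD* is not transcribed.
So SibD is not produced.
Malonate is absent, so KosE is inactive.
Required activator SibD is absent, so *ulmS* is not transcribed.
So UlmS is not produced.
With no repressor bound, *fenW* is transcribed.
So FenW is produced and active.
Diaminopimelate is present, so DovQ is inactive.
With repressor FenW bound, *lomN* is not transcribed.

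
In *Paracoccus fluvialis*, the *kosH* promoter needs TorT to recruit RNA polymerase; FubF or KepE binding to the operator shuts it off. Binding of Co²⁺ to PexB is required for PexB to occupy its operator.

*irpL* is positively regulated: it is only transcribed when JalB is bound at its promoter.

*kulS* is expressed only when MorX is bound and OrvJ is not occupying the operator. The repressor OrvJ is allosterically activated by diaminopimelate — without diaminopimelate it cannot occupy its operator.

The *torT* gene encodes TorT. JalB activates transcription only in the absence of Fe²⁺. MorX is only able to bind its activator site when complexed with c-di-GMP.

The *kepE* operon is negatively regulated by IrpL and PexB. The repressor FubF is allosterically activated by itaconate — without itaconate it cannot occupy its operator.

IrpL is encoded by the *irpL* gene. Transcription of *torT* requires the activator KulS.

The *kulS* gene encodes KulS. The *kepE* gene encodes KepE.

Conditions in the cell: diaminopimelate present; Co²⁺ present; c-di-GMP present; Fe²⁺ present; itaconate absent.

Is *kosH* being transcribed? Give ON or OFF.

OFF

Itaconate is absent, so FubF is inactive.
Fe²⁺ is present, so JalB is inactive.
Required activator JalB is absent, so *irpL* is not transcribed.
So IrpL is not produced.
Co²⁺ is present, so PexB is active.
With repressor PexB bound, *kepE* is not transcribed.
So KepE is not produced.
Diaminopimelate is present, so OrvJ is active.
c-di-GMP is present, so MorX is active.
With repressor OrvJ bound, *kulS* is not transcribed.
So KulS is not produced.
Required activator KulS is absent, so *torT* is not transcribed.
So TorT is not produced.
Required activator TorT is absent, so *kosH* is not transcribed.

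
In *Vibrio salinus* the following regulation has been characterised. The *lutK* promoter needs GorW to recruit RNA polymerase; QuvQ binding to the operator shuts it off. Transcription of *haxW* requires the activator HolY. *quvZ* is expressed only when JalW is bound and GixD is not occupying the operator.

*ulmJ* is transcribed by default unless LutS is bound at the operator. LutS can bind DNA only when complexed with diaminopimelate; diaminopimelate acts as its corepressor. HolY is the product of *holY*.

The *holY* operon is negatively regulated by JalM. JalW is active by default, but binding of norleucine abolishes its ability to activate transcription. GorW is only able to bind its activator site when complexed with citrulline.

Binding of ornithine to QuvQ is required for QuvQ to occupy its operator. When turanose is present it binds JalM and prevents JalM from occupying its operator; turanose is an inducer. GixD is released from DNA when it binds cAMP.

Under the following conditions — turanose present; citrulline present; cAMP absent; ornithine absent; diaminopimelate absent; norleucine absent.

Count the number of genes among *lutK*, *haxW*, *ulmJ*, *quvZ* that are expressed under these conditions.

3

Citrulline is present, so GorW is active.
Ornithine is absent, so QuvQ is inactive.
No repressor is bound and GorW is active, so *lutK* is transcribed.
→ *lutK* is ON.
Turanose is present, so JalM is inactive.
With no repressor bound, *holY* is transcribed.
So HolY is produced and active.
No repressor is bound and HolY is active, so *haxW* is transcribed.
→ *haxW* is ON.
Diaminopimelate is absent, so LutS is inactive.
With no repressor bound, *ulmJ* is transcribed.
→ *ulmJ* is ON.
Norleucine is absent, so JalW is active.
cAMP is absent, so GixD is active.
With repressor GixD bound, *quvZ* is not transcribed.
→ *quvZ* is OFF.
3 of the 4 genes are transcribed.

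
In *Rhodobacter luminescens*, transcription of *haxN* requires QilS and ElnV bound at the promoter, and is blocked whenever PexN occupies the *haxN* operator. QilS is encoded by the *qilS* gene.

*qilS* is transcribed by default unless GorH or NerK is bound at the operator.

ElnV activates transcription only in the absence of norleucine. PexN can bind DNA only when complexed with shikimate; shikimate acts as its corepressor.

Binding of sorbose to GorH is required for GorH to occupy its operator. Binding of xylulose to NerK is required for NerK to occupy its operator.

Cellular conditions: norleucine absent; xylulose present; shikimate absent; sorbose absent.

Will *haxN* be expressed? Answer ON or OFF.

OFF

Shikimate is absent, so PexN is inactive.
Sorbose is absent, so GorH is inactive.
Xylulose is present, so NerK is active.
With repressor NerK bound, *qilS* is not transcribed.
So QilS is not produced.
Norleucine is absent, so ElnV is active.
Required activator QilS is absent, so *haxN* is not transcribed.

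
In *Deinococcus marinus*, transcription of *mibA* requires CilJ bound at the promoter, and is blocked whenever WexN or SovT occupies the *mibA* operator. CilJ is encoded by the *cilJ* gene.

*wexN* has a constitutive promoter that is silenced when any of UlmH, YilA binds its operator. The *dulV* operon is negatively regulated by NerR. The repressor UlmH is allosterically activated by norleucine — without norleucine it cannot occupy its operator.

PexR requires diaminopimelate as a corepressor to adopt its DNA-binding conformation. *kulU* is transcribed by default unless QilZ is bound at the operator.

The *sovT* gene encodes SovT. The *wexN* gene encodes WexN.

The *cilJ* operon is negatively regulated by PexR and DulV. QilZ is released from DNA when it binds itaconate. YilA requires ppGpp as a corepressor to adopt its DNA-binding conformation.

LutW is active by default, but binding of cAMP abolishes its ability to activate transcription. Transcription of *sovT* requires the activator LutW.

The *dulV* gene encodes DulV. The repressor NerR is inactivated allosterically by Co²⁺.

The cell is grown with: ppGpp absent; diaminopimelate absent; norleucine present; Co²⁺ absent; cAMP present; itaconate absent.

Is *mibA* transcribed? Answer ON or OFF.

ON

Norleucine is present, so UlmH is active.
ppGpp is absent, so YilA is inactive.
With repressor UlmH bound, *wexN* is not transcribed.
So WexN is not produced.
cAMP is present, so LutW is inactive.
Required activator LutW is absent, so *sovT* is not transcribed.
So SovT is not produced.
Diaminopimelate is absent, so PexR is inactive.
Co²⁺ is absent, so NerR is active.
With repressor NerR bound, *dulV* is not transcribed.
So DulV is not produced.
With no repressor bound, *cilJ* is transcribed.
So CilJ is produced and active.
No repressor is bound and CilJ is active, so *mibA* is transcribed.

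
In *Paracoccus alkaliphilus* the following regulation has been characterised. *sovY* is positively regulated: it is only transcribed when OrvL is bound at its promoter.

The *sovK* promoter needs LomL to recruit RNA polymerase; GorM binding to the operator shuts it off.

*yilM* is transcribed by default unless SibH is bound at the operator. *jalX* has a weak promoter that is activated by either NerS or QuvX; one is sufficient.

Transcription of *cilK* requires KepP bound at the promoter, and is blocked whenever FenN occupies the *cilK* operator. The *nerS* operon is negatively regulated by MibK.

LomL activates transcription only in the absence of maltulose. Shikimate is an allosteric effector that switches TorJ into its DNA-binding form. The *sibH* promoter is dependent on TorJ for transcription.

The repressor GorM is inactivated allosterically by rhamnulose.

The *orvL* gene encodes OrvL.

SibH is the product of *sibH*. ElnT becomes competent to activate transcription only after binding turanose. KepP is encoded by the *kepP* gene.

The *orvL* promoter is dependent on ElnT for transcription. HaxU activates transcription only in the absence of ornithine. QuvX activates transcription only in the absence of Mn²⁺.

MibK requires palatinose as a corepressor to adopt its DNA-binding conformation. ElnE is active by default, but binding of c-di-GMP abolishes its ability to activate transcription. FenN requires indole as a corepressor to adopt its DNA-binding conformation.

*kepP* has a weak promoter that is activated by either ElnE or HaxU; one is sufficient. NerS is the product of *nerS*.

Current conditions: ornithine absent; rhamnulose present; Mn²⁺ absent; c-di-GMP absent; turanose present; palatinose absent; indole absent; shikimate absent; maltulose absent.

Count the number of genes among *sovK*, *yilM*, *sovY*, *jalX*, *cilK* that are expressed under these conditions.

5

Rhamnulose is present, so GorM is inactive.
Maltulose is absent, so LomL is active.
No repressor is bound and LomL is active, so *sovK* is transcribed.
→ *sovK* is ON.
Shikimate is absent, so TorJ is inactive.
Required activator TorJ is absent, so *sibH* is not transcribed.
So SibH is not produced.
With no repressor bound, *yilM* is transcribed.
→ *yilM* is ON.
Turanose is present, so ElnT is active.
No repressor is bound and ElnT is active, so *orvL* is transcribed.
So OrvL is produced and active.
No repressor is bound and OrvL is active, so *sovY* is transcribed.
→ *sovY* is ON.
Palatinose is absent, so MibK is inactive.
With no repressor bound, *nerS* is transcribed.
So NerS is produced and active.
Mn²⁺ is absent, so QuvX is active.
Activator NerS is present, so *jalX* is transcribed.
→ *jalX* is ON.
c-di-GMP is absent, so ElnE is active.
Ornithine is absent, so HaxU is active.
Activator ElnE is present, so *kepP* is transcribed.
So KepP is produced and active.
Indole is absent, so FenN is inactive.
No repressor is bound and KepP is active, so *cilK* is transcribed.
→ *cilK* is ON.
5 of the 5 genes are transcribed.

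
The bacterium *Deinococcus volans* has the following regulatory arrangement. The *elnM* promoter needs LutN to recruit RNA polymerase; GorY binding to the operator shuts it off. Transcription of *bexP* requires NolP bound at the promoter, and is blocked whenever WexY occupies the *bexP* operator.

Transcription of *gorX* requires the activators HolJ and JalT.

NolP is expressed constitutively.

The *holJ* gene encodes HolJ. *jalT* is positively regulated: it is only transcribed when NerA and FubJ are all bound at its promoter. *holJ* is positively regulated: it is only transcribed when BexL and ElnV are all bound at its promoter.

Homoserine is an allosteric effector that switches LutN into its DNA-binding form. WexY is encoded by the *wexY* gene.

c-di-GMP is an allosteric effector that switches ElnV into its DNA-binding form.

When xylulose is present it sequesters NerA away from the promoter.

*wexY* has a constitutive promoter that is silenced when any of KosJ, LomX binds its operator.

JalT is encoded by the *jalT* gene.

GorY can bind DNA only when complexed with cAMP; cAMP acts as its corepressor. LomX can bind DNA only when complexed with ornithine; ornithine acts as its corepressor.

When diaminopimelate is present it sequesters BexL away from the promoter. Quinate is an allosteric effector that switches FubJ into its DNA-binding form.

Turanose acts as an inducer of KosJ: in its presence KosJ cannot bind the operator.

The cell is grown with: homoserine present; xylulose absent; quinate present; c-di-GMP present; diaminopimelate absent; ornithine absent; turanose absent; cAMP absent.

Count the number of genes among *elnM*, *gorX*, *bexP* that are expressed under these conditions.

3

cAMP is absent, so GorY is inactive.
Homoserine is present, so LutN is active.
No repressor is bound and LutN is active, so *elnM* is transcribed.
→ *elnM* is ON.
Diaminopimelate is absent, so BexL is active.
c-di-GMP is present, so ElnV is active.
No repressor is bound and BexL and ElnV are active, so *holJ* is transcribed.
So HolJ is produced and active.
Xylulose is absent, so NerA is active.
Quinate is present, so FubJ is active.
No repressor is bound and NerA and FubJ are active, so *jalT* is transcribed.
So JalT is produced and active.
No repressor is bound and HolJ and JalT are active, so *gorX* is transcribed.
→ *gorX* is ON.
Turanose is absent, so KosJ is active.
Ornithine is absent, so LomX is inactive.
With repressor KosJ bound, *wexY* is not transcribed.
So WexY is not produced.
NolP is produced constitutively and is active.
No repressor is bound and NolP is active, so *bexP* is transcribed.
→ *bexP* is ON.
3 of the 3 genes are transcribed.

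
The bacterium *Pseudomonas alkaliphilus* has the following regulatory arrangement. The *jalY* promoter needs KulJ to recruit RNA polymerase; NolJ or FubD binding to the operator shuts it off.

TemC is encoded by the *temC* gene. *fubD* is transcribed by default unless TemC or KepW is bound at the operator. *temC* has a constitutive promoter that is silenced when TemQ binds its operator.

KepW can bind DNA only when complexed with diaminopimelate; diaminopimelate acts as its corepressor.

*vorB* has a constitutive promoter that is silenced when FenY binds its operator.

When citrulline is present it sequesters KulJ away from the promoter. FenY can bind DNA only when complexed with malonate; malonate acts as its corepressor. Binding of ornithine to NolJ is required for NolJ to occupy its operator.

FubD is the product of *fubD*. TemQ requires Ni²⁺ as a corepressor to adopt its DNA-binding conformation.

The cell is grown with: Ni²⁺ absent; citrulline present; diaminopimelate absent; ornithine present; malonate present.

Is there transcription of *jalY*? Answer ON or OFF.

OFF

Ornithine is present, so NolJ is active.
Ni²⁺ is absent, so TemQ is inactive.
With no repressor bound, *temC* is transcribed.
So TemC is produced and active.
Diaminopimelate is absent, so KepW is inactive.
With repressor TemC bound, *fubD* is not transcribed.
So FubD is not produced.
Citrulline is present, so KulJ is inactive.
With repressor NolJ bound, *jalY* is not transcribed.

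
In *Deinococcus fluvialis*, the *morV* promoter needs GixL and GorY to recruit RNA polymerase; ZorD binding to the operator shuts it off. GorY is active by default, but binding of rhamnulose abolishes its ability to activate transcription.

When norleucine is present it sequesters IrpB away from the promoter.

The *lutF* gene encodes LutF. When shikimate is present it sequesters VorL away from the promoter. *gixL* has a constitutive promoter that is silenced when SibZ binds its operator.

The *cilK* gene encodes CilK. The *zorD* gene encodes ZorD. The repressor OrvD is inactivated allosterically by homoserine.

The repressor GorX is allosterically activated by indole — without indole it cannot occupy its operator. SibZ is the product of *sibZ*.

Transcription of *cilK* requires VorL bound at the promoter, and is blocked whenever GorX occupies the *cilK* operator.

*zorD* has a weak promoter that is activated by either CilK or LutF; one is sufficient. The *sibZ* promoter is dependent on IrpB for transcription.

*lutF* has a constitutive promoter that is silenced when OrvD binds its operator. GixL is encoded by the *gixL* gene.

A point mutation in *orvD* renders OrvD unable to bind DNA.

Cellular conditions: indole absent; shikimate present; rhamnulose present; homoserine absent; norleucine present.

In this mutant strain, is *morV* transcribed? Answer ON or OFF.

Norleucine is present, so IrpB is inactive.
Required activator IrpB is absent, so *sibZ* is not transcribed.
So SibZ is not produced.
With no repressor bound, *gixL* is transcribed.
So GixL is produced and active.
Indole is absent, so GorX is inactive.
Shikimate is present, so VorL is inactive.
Required activator VorL is absent, so *cilK* is not transcribed.
So CilK is not produced.
OrvD is non-functional in this strain, so it has no effect.
With no repressor bound, *lutF* is transcribed.
So LutF is produced and active.
Activator LutF is present, so *zorD* is transcribed.
So ZorD is produced and active.
Rhamnulose is present, so GorY is inactive.
With repressor ZorD bound, *morV* is not transcribed.

OFF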